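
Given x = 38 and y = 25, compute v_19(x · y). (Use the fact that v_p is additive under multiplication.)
v_19(950) = 1

v_p(x) = 1 (factor: 38 = 19^1 · 2); v_p(y) = 0 (factor: 25 = 19^0 · 25). Additivity: v_p(xy) = v_p(x) + v_p(y) = 1 + 0 = 1. (Direct check: xy = 950 = 19^1 · (50).)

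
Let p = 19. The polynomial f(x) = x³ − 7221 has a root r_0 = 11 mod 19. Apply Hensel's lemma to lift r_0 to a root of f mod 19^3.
r_2 = 790 (mod 6859)

Hensel: r_{i+1} = r_i − f(r_i)/f′(r_i) mod 19^{i+2}, where f′(x) = 3x². Iterate:
  r_0 = 11 (mod 19)
  r_1 = 68 (mod 361)
  r_2 = 790 (mod 6859)
Final: r = 790 with f(r) ≡ 0 mod 19^3.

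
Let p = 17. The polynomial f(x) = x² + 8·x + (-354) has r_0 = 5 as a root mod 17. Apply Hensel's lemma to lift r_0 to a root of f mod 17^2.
r_1 = 5 (mod 289)

Hensel: r_{i+1} = r_i − f(r_i)·(f′(r_i))^{-1} mod 17^{i+2}, f′(x) = 2x + 8. Iterate:
  r_0 = 5 (mod 17)
  r_1 = 5 (mod 289)
Final: r = 5 satisfies f(r) ≡ 0 mod 17^2.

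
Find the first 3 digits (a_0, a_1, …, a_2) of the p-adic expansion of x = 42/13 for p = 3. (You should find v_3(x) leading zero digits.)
(a_0, …, a_2) = (0, 2, 2)

v_3(42/13) = 1, so a_0 = ... = a_0 = 0. Factor out: x = 3^1 · u with u = 14/13 a unit in ℤ_3. Expand u iteratively via a_{v+i} = u_i mod 3, u_{i+1} = (u_i − a_{v+i})/3:
  u_0 = 14/13;  a_1 = 2;  u_1 = (u_0 − 2)/3 = -4/13
  u_1 = -4/13;  a_2 = 2;  u_2 = (u_1 − 2)/3 = -10/13
Digits: (0, 2, 2).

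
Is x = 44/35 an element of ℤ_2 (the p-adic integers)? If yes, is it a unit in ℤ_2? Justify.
x ∈ ℤ_2 but not a unit; v_2(x) = 2 > 0

ℤ_2 = {x ∈ ℚ_2 : v_2(x) ≥ 0} and ℤ_2^× = {x ∈ ℤ_2 : v_2(x) = 0}. Here v_2(44/35) = v_2(num) − v_2(den) = 2; compare against these criteria.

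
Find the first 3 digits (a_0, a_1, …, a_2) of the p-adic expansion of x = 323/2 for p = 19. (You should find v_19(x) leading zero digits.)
(a_0, …, a_2) = (0, 18, 9)

v_19(323/2) = 1, so a_0 = ... = a_0 = 0. Factor out: x = 19^1 · u with u = 17/2 a unit in ℤ_19. Expand u iteratively via a_{v+i} = u_i mod 19, u_{i+1} = (u_i − a_{v+i})/19:
  u_0 = 17/2;  a_1 = 18;  u_1 = (u_0 − 18)/19 = -1/2
  u_1 = -1/2;  a_2 = 9;  u_2 = (u_1 − 9)/19 = -1/2
Digits: (0, 18, 9).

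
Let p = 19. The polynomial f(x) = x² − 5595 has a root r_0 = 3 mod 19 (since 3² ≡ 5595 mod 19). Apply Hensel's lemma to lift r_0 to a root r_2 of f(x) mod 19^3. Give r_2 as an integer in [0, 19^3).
r_2 = 1656 (mod 6859)

Hensel's recurrence: r_{i+1} = r_i − f(r_i)·(f′(r_i))^{-1} mod 19^{i+2}, with f′(x) = 2x. Iterate:
  r_0 = 3 (mod 19)
  r_1 = 212 (mod 361)
  r_2 = 1656 (mod 6859)
Final: r_2 = 1656, and one checks f(r_2) ≡ 0 mod 19^3.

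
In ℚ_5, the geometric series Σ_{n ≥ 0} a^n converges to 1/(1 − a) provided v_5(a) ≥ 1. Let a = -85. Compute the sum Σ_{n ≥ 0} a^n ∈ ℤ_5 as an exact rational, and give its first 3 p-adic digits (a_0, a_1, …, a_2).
Σ a^n = 1/(1 − a) = 1/86;  first 3 digits = (1, 3, 0)

v_5(a) = 1 ≥ 1, so the series converges in ℤ_5 to 1/(1 − a) = 1/(1 − (-85)) = 1/86. Expand this rational in ℤ_5: compute digits iteratively via d_i = x_i mod 5, x_{i+1} = (x_i − d_i)/5. The first 3 digits are (1, 3, 0).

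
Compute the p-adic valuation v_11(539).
v_11(539) = 1

v_11(n) is the largest exponent k such that 11^k divides n. Factor out: 539 = 11^1 · 49. (Sign doesn't affect v_p.) So v_11(539) = 1.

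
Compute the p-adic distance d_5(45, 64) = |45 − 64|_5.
d_5(45, 64) = 1

Step 1 — x − y = 45 − 64 = -19. Step 2 — v_5(-19) = 0 (factor: -19 = −(5^0 · 19); the sign does not affect v_p). Step 3 — |x − y|_5 = 5^{0} = 1.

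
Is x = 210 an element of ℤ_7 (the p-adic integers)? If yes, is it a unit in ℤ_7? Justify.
x ∈ ℤ_7 but not a unit; v_7(x) = 1 > 0

ℤ_7 = {x ∈ ℚ_7 : v_7(x) ≥ 0} and ℤ_7^× = {x ∈ ℤ_7 : v_7(x) = 0}. Here v_7(210) = v_7(num) − v_7(den) = 1; compare against these criteria.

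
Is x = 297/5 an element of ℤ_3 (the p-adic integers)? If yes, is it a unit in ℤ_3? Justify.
x ∈ ℤ_3 but not a unit; v_3(x) = 3 > 0

ℤ_3 = {x ∈ ℚ_3 : v_3(x) ≥ 0} and ℤ_3^× = {x ∈ ℤ_3 : v_3(x) = 0}. Here v_3(297/5) = v_3(num) − v_3(den) = 3; compare against these criteria.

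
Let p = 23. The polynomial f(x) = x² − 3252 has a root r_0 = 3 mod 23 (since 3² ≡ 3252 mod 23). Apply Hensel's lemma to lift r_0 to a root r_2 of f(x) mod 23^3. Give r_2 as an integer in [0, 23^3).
r_2 = 6098 (mod 12167)

Hensel's recurrence: r_{i+1} = r_i − f(r_i)·(f′(r_i))^{-1} mod 23^{i+2}, with f′(x) = 2x. Iterate:
  r_0 = 3 (mod 23)
  r_1 = 279 (mod 529)
  r_2 = 6098 (mod 12167)
Final: r_2 = 6098, and one checks f(r_2) ≡ 0 mod 23^3.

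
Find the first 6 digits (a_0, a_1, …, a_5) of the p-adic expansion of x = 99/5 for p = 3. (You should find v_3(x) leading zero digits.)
(a_0, …, a_5) = (0, 0, 1, 1, 1, 2)

v_3(99/5) = 2, so a_0 = ... = a_1 = 0. Factor out: x = 3^2 · u with u = 11/5 a unit in ℤ_3. Expand u iteratively via a_{v+i} = u_i mod 3, u_{i+1} = (u_i − a_{v+i})/3:
  u_0 = 11/5;  a_2 = 1;  u_1 = (u_0 − 1)/3 = 2/5
  u_1 = 2/5;  a_3 = 1;  u_2 = (u_1 − 1)/3 = -1/5
  u_2 = -1/5;  a_4 = 1;  u_3 = (u_2 − 1)/3 = -2/5
  u_3 = -2/5;  a_5 = 2;  u_4 = (u_3 − 2)/3 = -4/5
Digits: (0, 0, 1, 1, 1, 2).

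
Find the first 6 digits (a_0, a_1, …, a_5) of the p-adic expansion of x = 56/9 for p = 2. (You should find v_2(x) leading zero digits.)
(a_0, …, a_5) = (0, 0, 0, 1, 1, 1)

v_2(56/9) = 3, so a_0 = ... = a_2 = 0. Factor out: x = 2^3 · u with u = 7/9 a unit in ℤ_2. Expand u iteratively via a_{v+i} = u_i mod 2, u_{i+1} = (u_i − a_{v+i})/2:
  u_0 = 7/9;  a_3 = 1;  u_1 = (u_0 − 1)/2 = -1/9
  u_1 = -1/9;  a_4 = 1;  u_2 = (u_1 − 1)/2 = -5/9
  u_2 = -5/9;  a_5 = 1;  u_3 = (u_2 − 1)/2 = -7/9
Digits: (0, 0, 0, 1, 1, 1).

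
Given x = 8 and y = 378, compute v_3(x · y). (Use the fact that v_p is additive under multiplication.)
v_3(3024) = 3

v_p(x) = 0 (factor: 8 = 3^0 · 8); v_p(y) = 3 (factor: 378 = 3^3 · 14). Additivity: v_p(xy) = v_p(x) + v_p(y) = 0 + 3 = 3. (Direct check: xy = 3024 = 3^3 · (112).)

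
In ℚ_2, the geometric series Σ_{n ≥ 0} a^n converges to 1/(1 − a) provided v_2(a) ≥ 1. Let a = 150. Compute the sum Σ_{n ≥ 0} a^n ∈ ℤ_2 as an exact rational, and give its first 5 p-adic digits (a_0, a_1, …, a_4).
Σ a^n = 1/(1 − a) = -1/149;  first 5 digits = (1, 1, 0, 0, 0)

v_2(a) = 1 ≥ 1, so the series converges in ℤ_2 to 1/(1 − a) = 1/(1 − 150) = -1/149. Expand this rational in ℤ_2: compute digits iteratively via d_i = x_i mod 2, x_{i+1} = (x_i − d_i)/2. The first 5 digits are (1, 1, 0, 0, 0).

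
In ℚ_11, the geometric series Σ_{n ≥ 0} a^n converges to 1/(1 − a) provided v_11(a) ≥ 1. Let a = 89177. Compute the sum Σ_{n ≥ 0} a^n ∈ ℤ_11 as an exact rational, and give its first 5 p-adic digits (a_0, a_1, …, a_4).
Σ a^n = 1/(1 − a) = -1/89176;  first 5 digits = (1, 0, 0, 1, 6)

v_11(a) = 3 ≥ 1, so the series converges in ℤ_11 to 1/(1 − a) = 1/(1 − 89177) = -1/89176. Expand this rational in ℤ_11: compute digits iteratively via d_i = x_i mod 11, x_{i+1} = (x_i − d_i)/11. The first 5 digits are (1, 0, 0, 1, 6).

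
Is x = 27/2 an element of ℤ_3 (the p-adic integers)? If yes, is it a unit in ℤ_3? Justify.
x ∈ ℤ_3 but not a unit; v_3(x) = 3 > 0

ℤ_3 = {x ∈ ℚ_3 : v_3(x) ≥ 0} and ℤ_3^× = {x ∈ ℤ_3 : v_3(x) = 0}. Here v_3(27/2) = v_3(num) − v_3(den) = 3; compare against these criteria.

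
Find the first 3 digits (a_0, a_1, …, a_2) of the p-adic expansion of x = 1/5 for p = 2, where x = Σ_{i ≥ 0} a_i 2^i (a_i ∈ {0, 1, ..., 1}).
(a_0, …, a_2) = (1, 0, 1)

v_2(1/5) = 0 (numerator and denominator both coprime to 2), so x ∈ ℤ_2^×. Compute digits iteratively via a_i = x_i mod 2, x_{i+1} = (x_i − a_i)/2, with x_0 = x:
  x_0 = 1/5;  a_0 = 1;  x_1 = (x_0 − 1)/2 = -2/5
  x_1 = -2/5;  a_1 = 0;  x_2 = (x_1 − 0)/2 = -1/5
  x_2 = -1/5;  a_2 = 1;  x_3 = (x_2 − 1)/2 = -3/5
Digits: (1, 0, 1).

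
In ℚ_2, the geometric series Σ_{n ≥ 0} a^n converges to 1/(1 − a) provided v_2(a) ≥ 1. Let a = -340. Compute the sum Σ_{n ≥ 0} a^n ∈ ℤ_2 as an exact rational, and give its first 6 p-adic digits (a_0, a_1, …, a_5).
Σ a^n = 1/(1 − a) = 1/341;  first 6 digits = (1, 0, 1, 1, 1, 1)

v_2(a) = 2 ≥ 1, so the series converges in ℤ_2 to 1/(1 − a) = 1/(1 − (-340)) = 1/341. Expand this rational in ℤ_2: compute digits iteratively via d_i = x_i mod 2, x_{i+1} = (x_i − d_i)/2. The first 6 digits are (1, 0, 1, 1, 1, 1).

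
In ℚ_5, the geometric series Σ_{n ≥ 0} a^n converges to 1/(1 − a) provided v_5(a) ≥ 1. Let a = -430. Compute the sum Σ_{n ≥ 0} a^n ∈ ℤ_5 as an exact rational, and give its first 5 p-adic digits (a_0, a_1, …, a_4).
Σ a^n = 1/(1 − a) = 1/431;  first 5 digits = (1, 4, 3, 4, 4)

v_5(a) = 1 ≥ 1, so the series converges in ℤ_5 to 1/(1 − a) = 1/(1 − (-430)) = 1/431. Expand this rational in ℤ_5: compute digits iteratively via d_i = x_i mod 5, x_{i+1} = (x_i − d_i)/5. The first 5 digits are (1, 4, 3, 4, 4).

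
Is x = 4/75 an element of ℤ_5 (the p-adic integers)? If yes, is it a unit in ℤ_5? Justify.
x ∉ ℤ_5 (v_5(x) = -2 < 0)

ℤ_5 = {x ∈ ℚ_5 : v_5(x) ≥ 0} and ℤ_5^× = {x ∈ ℤ_5 : v_5(x) = 0}. Here v_5(4/75) = v_5(num) − v_5(den) = -2; compare against these criteria.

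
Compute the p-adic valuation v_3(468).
v_3(468) = 2

v_3(n) is the largest exponent k such that 3^k divides n. Factor out: 468 = 3^2 · 52. (Sign doesn't affect v_p.) So v_3(468) = 2.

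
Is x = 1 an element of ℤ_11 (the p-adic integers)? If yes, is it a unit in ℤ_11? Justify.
x ∈ ℤ_11^× (unit); v_11(x) = 0

ℤ_11 = {x ∈ ℚ_11 : v_11(x) ≥ 0} and ℤ_11^× = {x ∈ ℤ_11 : v_11(x) = 0}. Here v_11(1) = v_11(num) − v_11(den) = 0; compare against these criteria.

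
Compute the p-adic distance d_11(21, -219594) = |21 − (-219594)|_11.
d_11(21, -219594) = 1/14641

Step 1 — x − y = 21 − (-219594) = 219615. Step 2 — v_11(219615) = 4 (factor: 219615 = (11^4 · 15); the sign does not affect v_p). Step 3 — |x − y|_11 = 11^{-4} = 1/14641.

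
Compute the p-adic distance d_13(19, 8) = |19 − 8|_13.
d_13(19, 8) = 1

Step 1 — x − y = 19 − 8 = 11. Step 2 — v_13(11) = 0 (factor: 11 = (13^0 · 11); the sign does not affect v_p). Step 3 — |x − y|_13 = 13^{0} = 1.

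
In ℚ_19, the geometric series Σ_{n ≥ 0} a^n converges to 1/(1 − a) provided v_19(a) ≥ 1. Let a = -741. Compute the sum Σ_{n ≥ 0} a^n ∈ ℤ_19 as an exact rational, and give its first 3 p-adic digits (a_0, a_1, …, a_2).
Σ a^n = 1/(1 − a) = 1/742;  first 3 digits = (1, 18, 17)

v_19(a) = 1 ≥ 1, so the series converges in ℤ_19 to 1/(1 − a) = 1/(1 − (-741)) = 1/742. Expand this rational in ℤ_19: compute digits iteratively via d_i = x_i mod 19, x_{i+1} = (x_i − d_i)/19. The first 3 digits are (1, 18, 17).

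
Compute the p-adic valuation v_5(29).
v_5(29) = 0

v_5(n) is the largest exponent k such that 5^k divides n. Factor out: 29 = 5^0 · 29. (Sign doesn't affect v_p.) So v_5(29) = 0.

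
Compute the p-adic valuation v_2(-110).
v_2(-110) = 1

v_2(n) is the largest exponent k such that 2^k divides n. Factor out: -110 = -2^1 · 55. (Sign doesn't affect v_p.) So v_2(-110) = 1.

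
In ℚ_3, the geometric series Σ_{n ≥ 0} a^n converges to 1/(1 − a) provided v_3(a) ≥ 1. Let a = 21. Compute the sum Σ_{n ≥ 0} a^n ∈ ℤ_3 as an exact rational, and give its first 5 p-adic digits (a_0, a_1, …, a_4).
Σ a^n = 1/(1 − a) = -1/20;  first 5 digits = (1, 1, 0, 0, 1)

v_3(a) = 1 ≥ 1, so the series converges in ℤ_3 to 1/(1 − a) = 1/(1 − 21) = -1/20. Expand this rational in ℤ_3: compute digits iteratively via d_i = x_i mod 3, x_{i+1} = (x_i − d_i)/3. The first 5 digits are (1, 1, 0, 0, 1).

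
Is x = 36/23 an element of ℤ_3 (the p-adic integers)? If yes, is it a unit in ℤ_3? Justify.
x ∈ ℤ_3 but not a unit; v_3(x) = 2 > 0

ℤ_3 = {x ∈ ℚ_3 : v_3(x) ≥ 0} and ℤ_3^× = {x ∈ ℤ_3 : v_3(x) = 0}. Here v_3(36/23) = v_3(num) − v_3(den) = 2; compare against these criteria.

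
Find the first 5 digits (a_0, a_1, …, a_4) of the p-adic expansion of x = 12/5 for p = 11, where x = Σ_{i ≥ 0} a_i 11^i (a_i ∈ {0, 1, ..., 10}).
(a_0, …, a_4) = (9, 6, 6, 6, 6)

v_11(12/5) = 0 (numerator and denominator both coprime to 11), so x ∈ ℤ_11^×. Compute digits iteratively via a_i = x_i mod 11, x_{i+1} = (x_i − a_i)/11, with x_0 = x:
  x_0 = 12/5;  a_0 = 9;  x_1 = (x_0 − 9)/11 = -3/5
  x_1 = -3/5;  a_1 = 6;  x_2 = (x_1 − 6)/11 = -3/5
  x_2 = -3/5;  a_2 = 6;  x_3 = (x_2 − 6)/11 = -3/5
  x_3 = -3/5;  a_3 = 6;  x_4 = (x_3 − 6)/11 = -3/5
  x_4 = -3/5;  a_4 = 6;  x_5 = (x_4 − 6)/11 = -3/5
Digits: (9, 6, 6, 6, 6).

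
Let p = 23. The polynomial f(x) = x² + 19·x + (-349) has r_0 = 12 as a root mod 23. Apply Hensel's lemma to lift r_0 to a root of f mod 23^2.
r_1 = 196 (mod 529)

Hensel: r_{i+1} = r_i − f(r_i)·(f′(r_i))^{-1} mod 23^{i+2}, f′(x) = 2x + 19. Iterate:
  r_0 = 12 (mod 23)
  r_1 = 196 (mod 529)
Final: r = 196 satisfies f(r) ≡ 0 mod 23^2.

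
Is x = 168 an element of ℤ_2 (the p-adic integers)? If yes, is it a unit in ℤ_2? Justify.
x ∈ ℤ_2 but not a unit; v_2(x) = 3 > 0

ℤ_2 = {x ∈ ℚ_2 : v_2(x) ≥ 0} and ℤ_2^× = {x ∈ ℤ_2 : v_2(x) = 0}. Here v_2(168) = v_2(num) − v_2(den) = 3; compare against these criteria.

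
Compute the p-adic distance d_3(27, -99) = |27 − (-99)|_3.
d_3(27, -99) = 1/9

Step 1 — x − y = 27 − (-99) = 126. Step 2 — v_3(126) = 2 (factor: 126 = (3^2 · 14); the sign does not affect v_p). Step 3 — |x − y|_3 = 3^{-2} = 1/9.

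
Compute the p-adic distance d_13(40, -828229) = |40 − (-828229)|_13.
d_13(40, -828229) = 1/28561

Step 1 — x − y = 40 − (-828229) = 828269. Step 2 — v_13(828269) = 4 (factor: 828269 = (13^4 · 29); the sign does not affect v_p). Step 3 — |x − y|_13 = 13^{-4} = 1/28561.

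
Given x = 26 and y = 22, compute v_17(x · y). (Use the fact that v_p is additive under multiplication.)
v_17(572) = 0

v_p(x) = 0 (factor: 26 = 17^0 · 26); v_p(y) = 0 (factor: 22 = 17^0 · 22). Additivity: v_p(xy) = v_p(x) + v_p(y) = 0 + 0 = 0. (Direct check: xy = 572 = 17^0 · (572).)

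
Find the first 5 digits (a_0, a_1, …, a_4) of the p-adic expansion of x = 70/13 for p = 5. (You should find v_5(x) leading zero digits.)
(a_0, …, a_4) = (0, 3, 0, 3, 4)

v_5(70/13) = 1, so a_0 = ... = a_0 = 0. Factor out: x = 5^1 · u with u = 14/13 a unit in ℤ_5. Expand u iteratively via a_{v+i} = u_i mod 5, u_{i+1} = (u_i − a_{v+i})/5:
  u_0 = 14/13;  a_1 = 3;  u_1 = (u_0 − 3)/5 = -5/13
  u_1 = -5/13;  a_2 = 0;  u_2 = (u_1 − 0)/5 = -1/13
  u_2 = -1/13;  a_3 = 3;  u_3 = (u_2 − 3)/5 = -8/13
  u_3 = -8/13;  a_4 = 4;  u_4 = (u_3 − 4)/5 = -12/13
Digits: (0, 3, 0, 3, 4).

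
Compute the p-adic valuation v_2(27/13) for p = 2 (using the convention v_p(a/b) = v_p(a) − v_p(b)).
v_2(27/13) = 0

Factor powers of 2 from the numerator and denominator of the reduced fraction: 27 = 2^0 · 27 and 13 = 2^0 · 13. Apply v_p(a/b) = v_p(a) − v_p(b): v_2(27/13) = 0 − 0 = 0.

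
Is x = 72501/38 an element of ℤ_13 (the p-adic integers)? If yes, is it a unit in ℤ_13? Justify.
x ∈ ℤ_13 but not a unit; v_13(x) = 3 > 0

ℤ_13 = {x ∈ ℚ_13 : v_13(x) ≥ 0} and ℤ_13^× = {x ∈ ℤ_13 : v_13(x) = 0}. Here v_13(72501/38) = v_13(num) − v_13(den) = 3; compare against these criteria.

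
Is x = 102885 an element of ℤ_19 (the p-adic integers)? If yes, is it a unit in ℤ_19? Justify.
x ∈ ℤ_19 but not a unit; v_19(x) = 3 > 0

ℤ_19 = {x ∈ ℚ_19 : v_19(x) ≥ 0} and ℤ_19^× = {x ∈ ℤ_19 : v_19(x) = 0}. Here v_19(102885) = v_19(num) − v_19(den) = 3; compare against these criteria.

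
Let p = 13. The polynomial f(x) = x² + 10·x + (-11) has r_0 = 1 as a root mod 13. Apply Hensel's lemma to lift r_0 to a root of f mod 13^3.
r_2 = 1 (mod 2197)

Hensel: r_{i+1} = r_i − f(r_i)·(f′(r_i))^{-1} mod 13^{i+2}, f′(x) = 2x + 10. Iterate:
  r_0 = 1 (mod 13)
  r_1 = 1 (mod 169)
  r_2 = 1 (mod 2197)
Final: r = 1 satisfies f(r) ≡ 0 mod 13^3.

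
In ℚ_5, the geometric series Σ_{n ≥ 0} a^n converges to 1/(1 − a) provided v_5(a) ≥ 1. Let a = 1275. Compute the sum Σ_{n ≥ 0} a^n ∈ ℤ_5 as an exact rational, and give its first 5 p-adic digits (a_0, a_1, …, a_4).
Σ a^n = 1/(1 − a) = -1/1274;  first 5 digits = (1, 0, 1, 0, 3)

v_5(a) = 2 ≥ 1, so the series converges in ℤ_5 to 1/(1 − a) = 1/(1 − 1275) = -1/1274. Expand this rational in ℤ_5: compute digits iteratively via d_i = x_i mod 5, x_{i+1} = (x_i − d_i)/5. The first 5 digits are (1, 0, 1, 0, 3).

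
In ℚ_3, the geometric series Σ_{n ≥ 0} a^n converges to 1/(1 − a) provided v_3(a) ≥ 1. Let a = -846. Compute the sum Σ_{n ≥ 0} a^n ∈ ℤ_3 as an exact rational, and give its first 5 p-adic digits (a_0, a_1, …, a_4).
Σ a^n = 1/(1 − a) = 1/847;  first 5 digits = (1, 0, 2, 1, 2)

v_3(a) = 2 ≥ 1, so the series converges in ℤ_3 to 1/(1 − a) = 1/(1 − (-846)) = 1/847. Expand this rational in ℤ_3: compute digits iteratively via d_i = x_i mod 3, x_{i+1} = (x_i − d_i)/3. The first 5 digits are (1, 0, 2, 1, 2).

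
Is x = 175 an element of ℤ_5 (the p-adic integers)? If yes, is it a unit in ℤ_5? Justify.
x ∈ ℤ_5 but not a unit; v_5(x) = 2 > 0

ℤ_5 = {x ∈ ℚ_5 : v_5(x) ≥ 0} and ℤ_5^× = {x ∈ ℤ_5 : v_5(x) = 0}. Here v_5(175) = v_5(num) − v_5(den) = 2; compare against these criteria.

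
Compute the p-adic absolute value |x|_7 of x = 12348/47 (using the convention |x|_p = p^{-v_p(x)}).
|12348/47|_7 = 1/343

Step 1 — compute v_7(x) by factoring powers of 7 out of the numerator and denominator: v_7(12348/47) = 3. Step 2 — apply |x|_p = p^{-v_p(x)} = 7^{-3} = 1/343.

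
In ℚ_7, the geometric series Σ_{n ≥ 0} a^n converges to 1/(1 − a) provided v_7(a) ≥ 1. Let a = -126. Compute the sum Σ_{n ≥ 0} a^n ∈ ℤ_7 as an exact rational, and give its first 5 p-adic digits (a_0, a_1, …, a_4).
Σ a^n = 1/(1 − a) = 1/127;  first 5 digits = (1, 3, 6, 2, 3)

v_7(a) = 1 ≥ 1, so the series converges in ℤ_7 to 1/(1 − a) = 1/(1 − (-126)) = 1/127. Expand this rational in ℤ_7: compute digits iteratively via d_i = x_i mod 7, x_{i+1} = (x_i − d_i)/7. The first 5 digits are (1, 3, 6, 2, 3).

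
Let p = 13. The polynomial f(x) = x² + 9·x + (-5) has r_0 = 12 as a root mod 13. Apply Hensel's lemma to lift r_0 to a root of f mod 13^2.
r_1 = 25 (mod 169)

Hensel: r_{i+1} = r_i − f(r_i)·(f′(r_i))^{-1} mod 13^{i+2}, f′(x) = 2x + 9. Iterate:
  r_0 = 12 (mod 13)
  r_1 = 25 (mod 169)
Final: r = 25 satisfies f(r) ≡ 0 mod 13^2.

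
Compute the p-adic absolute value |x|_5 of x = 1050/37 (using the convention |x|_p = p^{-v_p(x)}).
|1050/37|_5 = 1/25

Step 1 — compute v_5(x) by factoring powers of 5 out of the numerator and denominator: v_5(1050/37) = 2. Step 2 — apply |x|_p = p^{-v_p(x)} = 5^{-2} = 1/25.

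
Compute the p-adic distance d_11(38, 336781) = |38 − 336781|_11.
d_11(38, 336781) = 1/14641

Step 1 — x − y = 38 − 336781 = -336743. Step 2 — v_11(-336743) = 4 (factor: -336743 = −(11^4 · 23); the sign does not affect v_p). Step 3 — |x − y|_11 = 11^{-4} = 1/14641.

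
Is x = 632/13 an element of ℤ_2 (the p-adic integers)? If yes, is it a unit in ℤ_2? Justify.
x ∈ ℤ_2 but not a unit; v_2(x) = 3 > 0

ℤ_2 = {x ∈ ℚ_2 : v_2(x) ≥ 0} and ℤ_2^× = {x ∈ ℤ_2 : v_2(x) = 0}. Here v_2(632/13) = v_2(num) − v_2(den) = 3; compare against these criteria.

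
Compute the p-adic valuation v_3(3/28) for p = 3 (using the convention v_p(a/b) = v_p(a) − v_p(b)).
v_3(3/28) = 1

Factor powers of 3 from the numerator and denominator of the reduced fraction: 3 = 3^1 · 1 and 28 = 3^0 · 28. Apply v_p(a/b) = v_p(a) − v_p(b): v_3(3/28) = 1 − 0 = 1.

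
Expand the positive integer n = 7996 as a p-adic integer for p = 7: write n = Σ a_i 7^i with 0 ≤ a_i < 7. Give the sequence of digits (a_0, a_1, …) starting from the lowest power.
(a_0, a_1, …) = (2, 1, 2, 2, 3)

Repeated division by 7 gives the digits low-to-high: 7996 = 2 + 1·7^1 + 2·7^2 + 2·7^3 + 3·7^4. Digit sequence: (2, 1, 2, 2, 3).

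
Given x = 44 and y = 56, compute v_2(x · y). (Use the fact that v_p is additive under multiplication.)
v_2(2464) = 5

v_p(x) = 2 (factor: 44 = 2^2 · 11); v_p(y) = 3 (factor: 56 = 2^3 · 7). Additivity: v_p(xy) = v_p(x) + v_p(y) = 2 + 3 = 5. (Direct check: xy = 2464 = 2^5 · (77).)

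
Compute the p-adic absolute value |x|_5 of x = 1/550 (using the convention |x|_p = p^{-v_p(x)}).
|1/550|_5 = 25

Step 1 — compute v_5(x) by factoring powers of 5 out of the numerator and denominator: v_5(1/550) = -2. Step 2 — apply |x|_p = p^{-v_p(x)} = 5^{2} = 25.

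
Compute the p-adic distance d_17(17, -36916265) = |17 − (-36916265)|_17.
d_17(17, -36916265) = 1/1419857

Step 1 — x − y = 17 − (-36916265) = 36916282. Step 2 — v_17(36916282) = 5 (factor: 36916282 = (17^5 · 26); the sign does not affect v_p). Step 3 — |x − y|_17 = 17^{-5} = 1/1419857.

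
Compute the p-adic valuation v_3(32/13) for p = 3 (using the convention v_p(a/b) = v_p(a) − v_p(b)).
v_3(32/13) = 0

Factor powers of 3 from the numerator and denominator of the reduced fraction: 32 = 3^0 · 32 and 13 = 3^0 · 13. Apply v_p(a/b) = v_p(a) − v_p(b): v_3(32/13) = 0 − 0 = 0.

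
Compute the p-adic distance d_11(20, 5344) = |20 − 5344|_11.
d_11(20, 5344) = 1/1331

Step 1 — x − y = 20 − 5344 = -5324. Step 2 — v_11(-5324) = 3 (factor: -5324 = −(11^3 · 4); the sign does not affect v_p). Step 3 — |x − y|_11 = 11^{-3} = 1/1331.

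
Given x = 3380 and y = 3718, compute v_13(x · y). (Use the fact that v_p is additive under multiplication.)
v_13(12566840) = 4

v_p(x) = 2 (factor: 3380 = 13^2 · 20); v_p(y) = 2 (factor: 3718 = 13^2 · 22). Additivity: v_p(xy) = v_p(x) + v_p(y) = 2 + 2 = 4. (Direct check: xy = 12566840 = 13^4 · (440).)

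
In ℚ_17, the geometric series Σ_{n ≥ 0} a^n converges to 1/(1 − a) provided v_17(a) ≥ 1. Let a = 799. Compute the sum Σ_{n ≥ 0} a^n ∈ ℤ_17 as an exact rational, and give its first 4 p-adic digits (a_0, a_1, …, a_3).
Σ a^n = 1/(1 − a) = -1/798;  first 4 digits = (1, 13, 1, 15)

v_17(a) = 1 ≥ 1, so the series converges in ℤ_17 to 1/(1 − a) = 1/(1 − 799) = -1/798. Expand this rational in ℤ_17: compute digits iteratively via d_i = x_i mod 17, x_{i+1} = (x_i − d_i)/17. The first 4 digits are (1, 13, 1, 15).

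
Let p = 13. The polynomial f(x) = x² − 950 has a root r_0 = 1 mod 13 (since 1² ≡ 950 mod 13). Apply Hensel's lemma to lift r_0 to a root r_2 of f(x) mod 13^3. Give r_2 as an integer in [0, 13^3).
r_2 = 222 (mod 2197)

Hensel's recurrence: r_{i+1} = r_i − f(r_i)·(f′(r_i))^{-1} mod 13^{i+2}, with f′(x) = 2x. Iterate:
  r_0 = 1 (mod 13)
  r_1 = 53 (mod 169)
  r_2 = 222 (mod 2197)
Final: r_2 = 222, and one checks f(r_2) ≡ 0 mod 13^3.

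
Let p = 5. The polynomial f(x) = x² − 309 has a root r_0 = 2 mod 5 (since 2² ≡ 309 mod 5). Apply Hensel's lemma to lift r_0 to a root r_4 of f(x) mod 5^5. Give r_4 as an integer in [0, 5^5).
r_4 = 2447 (mod 3125)

Hensel's recurrence: r_{i+1} = r_i − f(r_i)·(f′(r_i))^{-1} mod 5^{i+2}, with f′(x) = 2x. Iterate:
  r_0 = 2 (mod 5)
  r_1 = 22 (mod 25)
  r_2 = 72 (mod 125)
  r_3 = 572 (mod 625)
  r_4 = 2447 (mod 3125)
Final: r_4 = 2447, and one checks f(r_4) ≡ 0 mod 5^5.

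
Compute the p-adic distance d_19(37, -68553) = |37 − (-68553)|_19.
d_19(37, -68553) = 1/6859

Step 1 — x − y = 37 − (-68553) = 68590. Step 2 — v_19(68590) = 3 (factor: 68590 = (19^3 · 10); the sign does not affect v_p). Step 3 — |x − y|_19 = 19^{-3} = 1/6859.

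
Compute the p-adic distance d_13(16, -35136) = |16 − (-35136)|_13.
d_13(16, -35136) = 1/2197

Step 1 — x − y = 16 − (-35136) = 35152. Step 2 — v_13(35152) = 3 (factor: 35152 = (13^3 · 16); the sign does not affect v_p). Step 3 — |x − y|_13 = 13^{-3} = 1/2197.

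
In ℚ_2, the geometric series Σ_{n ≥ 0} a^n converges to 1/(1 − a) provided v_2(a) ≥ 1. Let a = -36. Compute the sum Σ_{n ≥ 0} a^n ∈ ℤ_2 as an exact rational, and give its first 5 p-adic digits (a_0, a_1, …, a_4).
Σ a^n = 1/(1 − a) = 1/37;  first 5 digits = (1, 0, 1, 1, 0)

v_2(a) = 2 ≥ 1, so the series converges in ℤ_2 to 1/(1 − a) = 1/(1 − (-36)) = 1/37. Expand this rational in ℤ_2: compute digits iteratively via d_i = x_i mod 2, x_{i+1} = (x_i − d_i)/2. The first 5 digits are (1, 0, 1, 1, 0).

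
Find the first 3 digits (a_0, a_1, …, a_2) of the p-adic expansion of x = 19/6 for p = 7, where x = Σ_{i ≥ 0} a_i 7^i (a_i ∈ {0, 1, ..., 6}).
(a_0, …, a_2) = (2, 6, 5)

v_7(19/6) = 0 (numerator and denominator both coprime to 7), so x ∈ ℤ_7^×. Compute digits iteratively via a_i = x_i mod 7, x_{i+1} = (x_i − a_i)/7, with x_0 = x:
  x_0 = 19/6;  a_0 = 2;  x_1 = (x_0 − 2)/7 = 1/6
  x_1 = 1/6;  a_1 = 6;  x_2 = (x_1 − 6)/7 = -5/6
  x_2 = -5/6;  a_2 = 5;  x_3 = (x_2 − 5)/7 = -5/6
Digits: (2, 6, 5).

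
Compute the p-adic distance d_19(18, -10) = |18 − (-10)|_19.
d_19(18, -10) = 1

Step 1 — x − y = 18 − (-10) = 28. Step 2 — v_19(28) = 0 (factor: 28 = (19^0 · 28); the sign does not affect v_p). Step 3 — |x − y|_19 = 19^{0} = 1.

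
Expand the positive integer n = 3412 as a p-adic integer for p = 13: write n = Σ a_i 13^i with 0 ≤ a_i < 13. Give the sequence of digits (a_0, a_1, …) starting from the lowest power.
(a_0, a_1, …) = (6, 2, 7, 1)

Repeated division by 13 gives the digits low-to-high: 3412 = 6 + 2·13^1 + 7·13^2 + 1·13^3. Digit sequence: (6, 2, 7, 1).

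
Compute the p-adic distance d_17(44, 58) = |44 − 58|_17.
d_17(44, 58) = 1

Step 1 — x − y = 44 − 58 = -14. Step 2 — v_17(-14) = 0 (factor: -14 = −(17^0 · 14); the sign does not affect v_p). Step 3 — |x − y|_17 = 17^{0} = 1.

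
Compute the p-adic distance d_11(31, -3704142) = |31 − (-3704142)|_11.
d_11(31, -3704142) = 1/161051

Step 1 — x − y = 31 − (-3704142) = 3704173. Step 2 — v_11(3704173) = 5 (factor: 3704173 = (11^5 · 23); the sign does not affect v_p). Step 3 — |x − y|_11 = 11^{-5} = 1/161051.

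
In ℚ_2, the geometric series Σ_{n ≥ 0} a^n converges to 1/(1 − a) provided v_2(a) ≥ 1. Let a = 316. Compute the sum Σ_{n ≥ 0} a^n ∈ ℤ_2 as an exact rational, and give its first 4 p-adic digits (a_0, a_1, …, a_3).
Σ a^n = 1/(1 − a) = -1/315;  first 4 digits = (1, 0, 1, 1)

v_2(a) = 2 ≥ 1, so the series converges in ℤ_2 to 1/(1 − a) = 1/(1 − 316) = -1/315. Expand this rational in ℤ_2: compute digits iteratively via d_i = x_i mod 2, x_{i+1} = (x_i − d_i)/2. The first 4 digits are (1, 0, 1, 1).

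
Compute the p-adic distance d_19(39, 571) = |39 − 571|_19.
d_19(39, 571) = 1/19

Step 1 — x − y = 39 − 571 = -532. Step 2 — v_19(-532) = 1 (factor: -532 = −(19^1 · 28); the sign does not affect v_p). Step 3 — |x − y|_19 = 19^{-1} = 1/19.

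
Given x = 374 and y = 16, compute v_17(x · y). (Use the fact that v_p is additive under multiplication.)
v_17(5984) = 1

v_p(x) = 1 (factor: 374 = 17^1 · 22); v_p(y) = 0 (factor: 16 = 17^0 · 16). Additivity: v_p(xy) = v_p(x) + v_p(y) = 1 + 0 = 1. (Direct check: xy = 5984 = 17^1 · (352).)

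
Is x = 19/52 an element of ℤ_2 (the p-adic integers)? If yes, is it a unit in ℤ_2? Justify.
x ∉ ℤ_2 (v_2(x) = -2 < 0)

ℤ_2 = {x ∈ ℚ_2 : v_2(x) ≥ 0} and ℤ_2^× = {x ∈ ℤ_2 : v_2(x) = 0}. Here v_2(19/52) = v_2(num) − v_2(den) = -2; compare against these criteria.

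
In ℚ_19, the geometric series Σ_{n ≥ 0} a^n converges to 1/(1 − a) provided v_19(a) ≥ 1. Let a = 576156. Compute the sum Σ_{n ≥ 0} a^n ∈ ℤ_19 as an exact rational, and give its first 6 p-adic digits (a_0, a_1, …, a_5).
Σ a^n = 1/(1 − a) = -1/576155;  first 6 digits = (1, 0, 0, 8, 4, 0)

v_19(a) = 3 ≥ 1, so the series converges in ℤ_19 to 1/(1 − a) = 1/(1 − 576156) = -1/576155. Expand this rational in ℤ_19: compute digits iteratively via d_i = x_i mod 19, x_{i+1} = (x_i − d_i)/19. The first 6 digits are (1, 0, 0, 8, 4, 0).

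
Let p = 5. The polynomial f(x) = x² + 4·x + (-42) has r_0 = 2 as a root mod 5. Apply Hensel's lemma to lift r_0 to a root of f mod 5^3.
r_2 = 87 (mod 125)

Hensel: r_{i+1} = r_i − f(r_i)·(f′(r_i))^{-1} mod 5^{i+2}, f′(x) = 2x + 4. Iterate:
  r_0 = 2 (mod 5)
  r_1 = 12 (mod 25)
  r_2 = 87 (mod 125)
Final: r = 87 satisfies f(r) ≡ 0 mod 5^3.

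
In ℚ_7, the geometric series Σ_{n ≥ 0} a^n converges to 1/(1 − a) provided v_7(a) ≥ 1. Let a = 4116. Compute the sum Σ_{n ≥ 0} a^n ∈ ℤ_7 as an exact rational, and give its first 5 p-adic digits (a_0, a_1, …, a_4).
Σ a^n = 1/(1 − a) = -1/4115;  first 5 digits = (1, 0, 0, 5, 1)

v_7(a) = 3 ≥ 1, so the series converges in ℤ_7 to 1/(1 − a) = 1/(1 − 4116) = -1/4115. Expand this rational in ℤ_7: compute digits iteratively via d_i = x_i mod 7, x_{i+1} = (x_i − d_i)/7. The first 5 digits are (1, 0, 0, 5, 1).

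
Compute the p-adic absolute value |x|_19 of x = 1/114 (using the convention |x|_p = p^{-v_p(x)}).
|1/114|_19 = 19

Step 1 — compute v_19(x) by factoring powers of 19 out of the numerator and denominator: v_19(1/114) = -1. Step 2 — apply |x|_p = p^{-v_p(x)} = 19^{1} = 19.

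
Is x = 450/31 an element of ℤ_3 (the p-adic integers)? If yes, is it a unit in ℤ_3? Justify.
x ∈ ℤ_3 but not a unit; v_3(x) = 2 > 0

ℤ_3 = {x ∈ ℚ_3 : v_3(x) ≥ 0} and ℤ_3^× = {x ∈ ℤ_3 : v_3(x) = 0}. Here v_3(450/31) = v_3(num) − v_3(den) = 2; compare against these criteria.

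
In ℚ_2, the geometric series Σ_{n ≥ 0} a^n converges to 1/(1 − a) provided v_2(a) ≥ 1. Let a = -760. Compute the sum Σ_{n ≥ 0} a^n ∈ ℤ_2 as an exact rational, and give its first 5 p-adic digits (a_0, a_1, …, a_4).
Σ a^n = 1/(1 − a) = 1/761;  first 5 digits = (1, 0, 0, 1, 0)

v_2(a) = 3 ≥ 1, so the series converges in ℤ_2 to 1/(1 − a) = 1/(1 − (-760)) = 1/761. Expand this rational in ℤ_2: compute digits iteratively via d_i = x_i mod 2, x_{i+1} = (x_i − d_i)/2. The first 5 digits are (1, 0, 0, 1, 0).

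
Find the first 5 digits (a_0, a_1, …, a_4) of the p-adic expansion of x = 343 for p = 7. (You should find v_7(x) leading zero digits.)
(a_0, …, a_4) = (0, 0, 0, 1, 0)

v_7(343) = 3, so a_0 = ... = a_2 = 0. Factor out: x = 7^3 · u with u = 1 a unit in ℤ_7. Expand u iteratively via a_{v+i} = u_i mod 7, u_{i+1} = (u_i − a_{v+i})/7:
  u_0 = 1;  a_3 = 1;  u_1 = (u_0 − 1)/7 = 0
  u_1 = 0;  a_4 = 0;  u_2 = (u_1 − 0)/7 = 0
Digits: (0, 0, 0, 1, 0).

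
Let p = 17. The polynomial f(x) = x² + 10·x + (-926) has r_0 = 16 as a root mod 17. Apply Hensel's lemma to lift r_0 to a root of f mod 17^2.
r_1 = 152 (mod 289)

Hensel: r_{i+1} = r_i − f(r_i)·(f′(r_i))^{-1} mod 17^{i+2}, f′(x) = 2x + 10. Iterate:
  r_0 = 16 (mod 17)
  r_1 = 152 (mod 289)
Final: r = 152 satisfies f(r) ≡ 0 mod 17^2.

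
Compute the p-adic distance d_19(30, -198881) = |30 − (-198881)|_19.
d_19(30, -198881) = 1/6859

Step 1 — x − y = 30 − (-198881) = 198911. Step 2 — v_19(198911) = 3 (factor: 198911 = (19^3 · 29); the sign does not affect v_p). Step 3 — |x − y|_19 = 19^{-3} = 1/6859.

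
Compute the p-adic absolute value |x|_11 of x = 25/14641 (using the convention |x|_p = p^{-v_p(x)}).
|25/14641|_11 = 14641

Step 1 — compute v_11(x) by factoring powers of 11 out of the numerator and denominator: v_11(25/14641) = -4. Step 2 — apply |x|_p = p^{-v_p(x)} = 11^{4} = 14641.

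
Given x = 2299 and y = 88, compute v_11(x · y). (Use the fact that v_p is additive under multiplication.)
v_11(202312) = 3

v_p(x) = 2 (factor: 2299 = 11^2 · 19); v_p(y) = 1 (factor: 88 = 11^1 · 8). Additivity: v_p(xy) = v_p(x) + v_p(y) = 2 + 1 = 3. (Direct check: xy = 202312 = 11^3 · (152).)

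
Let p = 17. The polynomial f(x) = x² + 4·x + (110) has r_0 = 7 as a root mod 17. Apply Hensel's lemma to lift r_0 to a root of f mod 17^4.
r_3 = 61377 (mod 83521)

Hensel: r_{i+1} = r_i − f(r_i)·(f′(r_i))^{-1} mod 17^{i+2}, f′(x) = 2x + 4. Iterate:
  r_0 = 7 (mod 17)
  r_1 = 109 (mod 289)
  r_2 = 2421 (mod 4913)
  r_3 = 61377 (mod 83521)
Final: r = 61377 satisfies f(r) ≡ 0 mod 17^4.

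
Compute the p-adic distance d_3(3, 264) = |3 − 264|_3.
d_3(3, 264) = 1/9

Step 1 — x − y = 3 − 264 = -261. Step 2 — v_3(-261) = 2 (factor: -261 = −(3^2 · 29); the sign does not affect v_p). Step 3 — |x − y|_3 = 3^{-2} = 1/9.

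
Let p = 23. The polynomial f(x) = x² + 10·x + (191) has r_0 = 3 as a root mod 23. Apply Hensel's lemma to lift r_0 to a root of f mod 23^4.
r_3 = 260984 (mod 279841)

Hensel: r_{i+1} = r_i − f(r_i)·(f′(r_i))^{-1} mod 23^{i+2}, f′(x) = 2x + 10. Iterate:
  r_0 = 3 (mod 23)
  r_1 = 187 (mod 529)
  r_2 = 5477 (mod 12167)
  r_3 = 260984 (mod 279841)
Final: r = 260984 satisfies f(r) ≡ 0 mod 23^4.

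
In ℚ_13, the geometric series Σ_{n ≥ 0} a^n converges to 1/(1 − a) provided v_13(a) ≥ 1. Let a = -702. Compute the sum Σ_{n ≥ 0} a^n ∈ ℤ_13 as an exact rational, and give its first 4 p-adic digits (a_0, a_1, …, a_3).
Σ a^n = 1/(1 − a) = 1/703;  first 4 digits = (1, 11, 12, 7)

v_13(a) = 1 ≥ 1, so the series converges in ℤ_13 to 1/(1 − a) = 1/(1 − (-702)) = 1/703. Expand this rational in ℤ_13: compute digits iteratively via d_i = x_i mod 13, x_{i+1} = (x_i − d_i)/13. The first 4 digits are (1, 11, 12, 7).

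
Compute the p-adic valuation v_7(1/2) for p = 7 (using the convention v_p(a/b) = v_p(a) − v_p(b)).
v_7(1/2) = 0

Factor powers of 7 from the numerator and denominator of the reduced fraction: 1 = 7^0 · 1 and 2 = 7^0 · 2. Apply v_p(a/b) = v_p(a) − v_p(b): v_7(1/2) = 0 − 0 = 0.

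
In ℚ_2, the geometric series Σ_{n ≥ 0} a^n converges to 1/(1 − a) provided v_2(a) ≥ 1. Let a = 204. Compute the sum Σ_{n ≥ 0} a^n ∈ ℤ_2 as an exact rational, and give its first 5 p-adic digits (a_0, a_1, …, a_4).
Σ a^n = 1/(1 − a) = -1/203;  first 5 digits = (1, 0, 1, 1, 1)

v_2(a) = 2 ≥ 1, so the series converges in ℤ_2 to 1/(1 − a) = 1/(1 − 204) = -1/203. Expand this rational in ℤ_2: compute digits iteratively via d_i = x_i mod 2, x_{i+1} = (x_i − d_i)/2. The first 5 digits are (1, 0, 1, 1, 1).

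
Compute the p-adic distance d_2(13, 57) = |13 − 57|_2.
d_2(13, 57) = 1/4

Step 1 — x − y = 13 − 57 = -44. Step 2 — v_2(-44) = 2 (factor: -44 = −(2^2 · 11); the sign does not affect v_p). Step 3 — |x − y|_2 = 2^{-2} = 1/4.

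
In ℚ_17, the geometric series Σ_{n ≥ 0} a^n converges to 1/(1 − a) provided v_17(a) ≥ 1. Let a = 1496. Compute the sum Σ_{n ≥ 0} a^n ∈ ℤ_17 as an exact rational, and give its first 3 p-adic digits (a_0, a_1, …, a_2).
Σ a^n = 1/(1 − a) = -1/1495;  first 3 digits = (1, 3, 14)

v_17(a) = 1 ≥ 1, so the series converges in ℤ_17 to 1/(1 − a) = 1/(1 − 1496) = -1/1495. Expand this rational in ℤ_17: compute digits iteratively via d_i = x_i mod 17, x_{i+1} = (x_i − d_i)/17. The first 3 digits are (1, 3, 14).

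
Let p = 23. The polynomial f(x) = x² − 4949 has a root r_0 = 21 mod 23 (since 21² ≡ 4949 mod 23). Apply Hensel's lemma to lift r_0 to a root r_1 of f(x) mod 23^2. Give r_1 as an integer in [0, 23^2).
r_1 = 481 (mod 529)

Hensel's recurrence: r_{i+1} = r_i − f(r_i)·(f′(r_i))^{-1} mod 23^{i+2}, with f′(x) = 2x. Iterate:
  r_0 = 21 (mod 23)
  r_1 = 481 (mod 529)
Final: r_1 = 481, and one checks f(r_1) ≡ 0 mod 23^2.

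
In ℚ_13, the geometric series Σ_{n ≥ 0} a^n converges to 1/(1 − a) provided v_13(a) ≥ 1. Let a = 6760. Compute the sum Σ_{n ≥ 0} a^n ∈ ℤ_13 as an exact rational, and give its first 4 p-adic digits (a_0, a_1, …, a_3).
Σ a^n = 1/(1 − a) = -1/6759;  first 4 digits = (1, 0, 1, 3)

v_13(a) = 2 ≥ 1, so the series converges in ℤ_13 to 1/(1 − a) = 1/(1 − 6760) = -1/6759. Expand this rational in ℤ_13: compute digits iteratively via d_i = x_i mod 13, x_{i+1} = (x_i − d_i)/13. The first 4 digits are (1, 0, 1, 3).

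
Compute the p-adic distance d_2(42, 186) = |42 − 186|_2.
d_2(42, 186) = 1/16

Step 1 — x − y = 42 − 186 = -144. Step 2 — v_2(-144) = 4 (factor: -144 = −(2^4 · 9); the sign does not affect v_p). Step 3 — |x − y|_2 = 2^{-4} = 1/16.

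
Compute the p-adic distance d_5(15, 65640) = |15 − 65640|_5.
d_5(15, 65640) = 1/3125

Step 1 — x − y = 15 − 65640 = -65625. Step 2 — v_5(-65625) = 5 (factor: -65625 = −(5^5 · 21); the sign does not affect v_p). Step 3 — |x − y|_5 = 5^{-5} = 1/3125.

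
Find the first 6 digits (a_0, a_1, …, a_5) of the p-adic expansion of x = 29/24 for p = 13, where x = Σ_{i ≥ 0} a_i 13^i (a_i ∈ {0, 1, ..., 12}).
(a_0, …, a_5) = (5, 10, 3, 10, 3, 10)

v_13(29/24) = 0 (numerator and denominator both coprime to 13), so x ∈ ℤ_13^×. Compute digits iteratively via a_i = x_i mod 13, x_{i+1} = (x_i − a_i)/13, with x_0 = x:
  x_0 = 29/24;  a_0 = 5;  x_1 = (x_0 − 5)/13 = -7/24
  x_1 = -7/24;  a_1 = 10;  x_2 = (x_1 − 10)/13 = -19/24
  x_2 = -19/24;  a_2 = 3;  x_3 = (x_2 − 3)/13 = -7/24
  x_3 = -7/24;  a_3 = 10;  x_4 = (x_3 − 10)/13 = -19/24
  x_4 = -19/24;  a_4 = 3;  x_5 = (x_4 − 3)/13 = -7/24
  x_5 = -7/24;  a_5 = 10;  x_6 = (x_5 − 10)/13 = -19/24
Digits: (5, 10, 3, 10, 3, 10).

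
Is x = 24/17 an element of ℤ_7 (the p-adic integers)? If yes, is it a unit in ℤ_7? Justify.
x ∈ ℤ_7^× (unit); v_7(x) = 0

ℤ_7 = {x ∈ ℚ_7 : v_7(x) ≥ 0} and ℤ_7^× = {x ∈ ℤ_7 : v_7(x) = 0}. Here v_7(24/17) = v_7(num) − v_7(den) = 0; compare against these criteria.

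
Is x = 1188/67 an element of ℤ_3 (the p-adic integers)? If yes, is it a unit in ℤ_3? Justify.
x ∈ ℤ_3 but not a unit; v_3(x) = 3 > 0

ℤ_3 = {x ∈ ℚ_3 : v_3(x) ≥ 0} and ℤ_3^× = {x ∈ ℤ_3 : v_3(x) = 0}. Here v_3(1188/67) = v_3(num) − v_3(den) = 3; compare against these criteria.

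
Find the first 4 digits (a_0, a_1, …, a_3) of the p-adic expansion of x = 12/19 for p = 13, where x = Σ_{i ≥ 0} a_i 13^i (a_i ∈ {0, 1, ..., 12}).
(a_0, …, a_3) = (2, 4, 12, 10)

v_13(12/19) = 0 (numerator and denominator both coprime to 13), so x ∈ ℤ_13^×. Compute digits iteratively via a_i = x_i mod 13, x_{i+1} = (x_i − a_i)/13, with x_0 = x:
  x_0 = 12/19;  a_0 = 2;  x_1 = (x_0 − 2)/13 = -2/19
  x_1 = -2/19;  a_1 = 4;  x_2 = (x_1 − 4)/13 = -6/19
  x_2 = -6/19;  a_2 = 12;  x_3 = (x_2 − 12)/13 = -18/19
  x_3 = -18/19;  a_3 = 10;  x_4 = (x_3 − 10)/13 = -16/19
Digits: (2, 4, 12, 10).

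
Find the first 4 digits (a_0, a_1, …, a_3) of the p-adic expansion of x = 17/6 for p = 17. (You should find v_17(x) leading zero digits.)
(a_0, …, a_3) = (0, 3, 14, 2)

v_17(17/6) = 1, so a_0 = ... = a_0 = 0. Factor out: x = 17^1 · u with u = 1/6 a unit in ℤ_17. Expand u iteratively via a_{v+i} = u_i mod 17, u_{i+1} = (u_i − a_{v+i})/17:
  u_0 = 1/6;  a_1 = 3;  u_1 = (u_0 − 3)/17 = -1/6
  u_1 = -1/6;  a_2 = 14;  u_2 = (u_1 − 14)/17 = -5/6
  u_2 = -5/6;  a_3 = 2;  u_3 = (u_2 − 2)/17 = -1/6
Digits: (0, 3, 14, 2).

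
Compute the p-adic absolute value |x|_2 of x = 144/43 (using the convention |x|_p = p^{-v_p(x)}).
|144/43|_2 = 1/16

Step 1 — compute v_2(x) by factoring powers of 2 out of the numerator and denominator: v_2(144/43) = 4. Step 2 — apply |x|_p = p^{-v_p(x)} = 2^{-4} = 1/16.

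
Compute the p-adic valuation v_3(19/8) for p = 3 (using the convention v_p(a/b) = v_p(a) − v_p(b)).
v_3(19/8) = 0

Factor powers of 3 from the numerator and denominator of the reduced fraction: 19 = 3^0 · 19 and 8 = 3^0 · 8. Apply v_p(a/b) = v_p(a) − v_p(b): v_3(19/8) = 0 − 0 = 0.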